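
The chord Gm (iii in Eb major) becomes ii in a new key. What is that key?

The numeral ii denotes a minor triad on scale degree 2. With G on degree 2, the tonic of the new key is F.
Degree 2 carries a minor triad in major keys, so the destination is F major.
Check: the diatonic triads of F major are F (I), Gm (ii), Am (iii), Bb (IV), C (V), Dm (vi), Edim (vii°) — Gm is indeed ii.

F major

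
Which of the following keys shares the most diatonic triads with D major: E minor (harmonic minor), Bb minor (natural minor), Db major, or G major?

Triads of D major: D (I), Em (ii), F#m (iii), G (IV), A (V), Bm (vi), C#dim (vii°).
E minor (harmonic minor) shares 1: Em.
Bb minor (natural minor) shares 0: none.
Db major shares 0: none.
G major shares 4: D, Em, G, Bm.
The most common triads (4) are shared with G major.

G major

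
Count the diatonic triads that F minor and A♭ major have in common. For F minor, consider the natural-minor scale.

Diatonic triads of F minor (natural minor): Fm (i), Gdim (ii°), A♭ (III), B♭m (iv), Cm (v), D♭ (VI), E♭ (VII).
Diatonic triads of A♭ major: A♭ (I), B♭m (ii), Cm (iii), D♭ (IV), E♭ (V), Fm (vi), Gdim (vii°).
Matching root and quality in both lists: Fm, Gdim, A♭, B♭m, Cm, D♭, E♭.
That gives 7 common triads.

7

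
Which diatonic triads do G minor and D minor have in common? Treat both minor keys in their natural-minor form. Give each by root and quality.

Triads in G minor (natural minor): Gm (i), Adim (ii°), B♭ (III), Cm (iv), Dm (v), E♭ (VI), F (VII).
Triads in D minor (natural minor): Dm (i), Edim (ii°), F (III), Gm (iv), Am (v), B♭ (VI), C (VII).
Shared triads with their functions: Gm (i in G minor, iv in D minor); B♭ (III in G minor, VI in D minor); Dm (v in G minor, i in D minor); F (VII in G minor, III in D minor).

Gm, B♭, Dm, F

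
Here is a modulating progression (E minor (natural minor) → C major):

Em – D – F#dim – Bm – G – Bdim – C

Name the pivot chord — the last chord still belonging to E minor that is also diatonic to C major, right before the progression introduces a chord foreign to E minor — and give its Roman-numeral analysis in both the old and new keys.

G — III in E minor, V in C major

Chords diatonic to E minor: Em, F#dim, G, Am, Bm, C, D.
Reading the progression, the first chord not in that set is Bdim, so the modulation leaves E minor there.
The chord immediately before Bdim is G, which is diatonic to both keys: III in E minor and V in C major.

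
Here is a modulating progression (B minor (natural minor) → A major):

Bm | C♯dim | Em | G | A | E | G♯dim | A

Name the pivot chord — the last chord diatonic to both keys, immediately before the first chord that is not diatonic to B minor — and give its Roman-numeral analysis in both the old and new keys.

Chords diatonic to B minor: Bm, C♯dim, D, Em, F♯m, G, A.
Reading the progression, the first chord not in that set is E, so the modulation leaves B minor there.
The chord immediately before E is A, which is diatonic to both keys: VII in B minor and I in A major.

A — VII in B minor, I in A major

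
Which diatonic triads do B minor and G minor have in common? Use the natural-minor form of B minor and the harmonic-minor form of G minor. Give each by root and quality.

D

Triads in B minor (natural minor): B minor (i), C# diminished (ii°), D major (III), E minor (iv), F# minor (v), G major (VI), A major (VII).
Triads in G minor (harmonic minor): G minor (i), A diminished (ii°), Bb augmented (III+), C minor (iv), D major (V), Eb major (VI), F# diminished (vii°).
Shared triads with their functions: D major (III in B minor, V in G minor).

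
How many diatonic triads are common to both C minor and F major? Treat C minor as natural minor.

2

Diatonic triads of C minor (natural minor): Cm (i), Ddim (ii°), Eb (III), Fm (iv), Gm (v), Ab (VI), Bb (VII).
Diatonic triads of F major: F (I), Gm (ii), Am (iii), Bb (IV), C (V), Dm (vi), Edim (vii°).
Matching root and quality in both lists: Gm, Bb.
That gives 2 common triads.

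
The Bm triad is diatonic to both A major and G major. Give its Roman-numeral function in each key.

ii in A major; iii in G major

The scale of A major is A B C♯ D E F♯ G♯; B is degree 2, and the triad built there (B-D-F♯) is minor, so it is ii.
The scale of G major is G A B C D E F♯; B is degree 3, and the triad built there (B-D-F♯) is minor, so it is iii.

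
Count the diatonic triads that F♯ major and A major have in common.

0

Diatonic triads of F♯ major: F♯ (I), G♯m (ii), A♯m (iii), B (IV), C♯ (V), D♯m (vi), E♯dim (vii°).
Diatonic triads of A major: A (I), Bm (ii), C♯m (iii), D (IV), E (V), F♯m (vi), G♯dim (vii°).
No triad has the same root and quality in both keys.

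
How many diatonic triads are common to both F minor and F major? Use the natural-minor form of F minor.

0

Diatonic triads of F minor (natural minor): F minor (i), G diminished (ii°), Ab major (III), Bb minor (iv), C minor (v), Db major (VI), Eb major (VII).
Diatonic triads of F major: F major (I), G minor (ii), A minor (iii), Bb major (IV), C major (V), D minor (vi), E diminished (vii°).
No triad has the same root and quality in both keys.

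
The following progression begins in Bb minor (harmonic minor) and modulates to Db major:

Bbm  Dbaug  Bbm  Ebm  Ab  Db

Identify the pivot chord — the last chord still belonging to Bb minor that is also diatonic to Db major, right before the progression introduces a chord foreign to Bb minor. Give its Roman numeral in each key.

Ebm — iv in Bb minor, ii in Db major

Chords diatonic to Bb minor: Bbm, Cdim, Dbaug, Ebm, F, Gb, Adim.
Reading the progression, the first chord not in that set is Ab, so the modulation leaves Bb minor there.
The chord immediately before Ab is Ebm, which is diatonic to both keys: iv in Bb minor and ii in Db major.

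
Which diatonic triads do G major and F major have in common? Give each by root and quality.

Triads in G major: G (I), Am (ii), Bm (iii), C (IV), D (V), Em (vi), F#dim (vii°).
Triads in F major: F (I), Gm (ii), Am (iii), Bb (IV), C (V), Dm (vi), Edim (vii°).
Shared triads with their functions: Am (ii in G major, iii in F major); C (IV in G major, V in F major).

Am, C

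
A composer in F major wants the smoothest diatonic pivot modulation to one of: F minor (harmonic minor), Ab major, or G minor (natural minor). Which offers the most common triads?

G minor

Triads of F major: F (I), Gm (ii), Am (iii), Bb (IV), C (V), Dm (vi), Edim (vii°).
F minor (harmonic minor) shares 2: C, Edim.
Ab major shares 0: none.
G minor (natural minor) shares 4: F, Gm, Bb, Dm.
The most common triads (4) are shared with G minor.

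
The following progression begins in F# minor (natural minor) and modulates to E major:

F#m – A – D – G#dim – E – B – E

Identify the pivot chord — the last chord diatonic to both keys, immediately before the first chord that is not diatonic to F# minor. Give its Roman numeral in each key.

E — VII in F# minor, I in E major

Chords diatonic to F# minor: F#m, G#dim, A, Bm, C#m, D, E.
Reading the progression, the first chord not in that set is B, so the modulation leaves F# minor there.
The chord immediately before B is E, which is diatonic to both keys: VII in F# minor and I in E major.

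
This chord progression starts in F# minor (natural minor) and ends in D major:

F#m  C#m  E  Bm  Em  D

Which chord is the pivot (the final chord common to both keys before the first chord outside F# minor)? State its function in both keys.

Chords diatonic to F# minor: F#m, G#dim, A, Bm, C#m, D, E.
Reading the progression, the first chord not in that set is Em, so the modulation leaves F# minor there.
The chord immediately before Em is Bm, which is diatonic to both keys: iv in F# minor and vi in D major.

Bm — iv in F# minor, vi in D major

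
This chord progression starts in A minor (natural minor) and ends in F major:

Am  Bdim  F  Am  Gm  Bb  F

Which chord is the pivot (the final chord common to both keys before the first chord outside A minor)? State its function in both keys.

Am — i in A minor, iii in F major

Chords diatonic to A minor: Am, Bdim, C, Dm, Em, F, G.
Reading the progression, the first chord not in that set is Gm, so the modulation leaves A minor there.
The chord immediately before Gm is Am, which is diatonic to both keys: i in A minor and iii in F major.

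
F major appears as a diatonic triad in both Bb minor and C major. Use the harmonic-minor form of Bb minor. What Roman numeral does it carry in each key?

V in Bb minor; IV in C major

The scale of Bb minor (harmonic minor) is Bb C Db Eb F Gb A; F is degree 5, and the triad built there (F-A-C) is major, so it is V.
The scale of C major is C D E F G A B; F is degree 4, and the triad built there (F-A-C) is major, so it is IV.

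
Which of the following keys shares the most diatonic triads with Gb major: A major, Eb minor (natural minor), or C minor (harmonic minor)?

Triads of Gb major: Gb (I), Abm (ii), Bbm (iii), Cb (IV), Db (V), Ebm (vi), Fdim (vii°).
A major shares 0: none.
Eb minor (natural minor) shares 7: Gb, Abm, Bbm, Cb, Db, Ebm, Fdim.
C minor (harmonic minor) shares 0: none.
The most common triads (7) are shared with Eb minor.

Eb minor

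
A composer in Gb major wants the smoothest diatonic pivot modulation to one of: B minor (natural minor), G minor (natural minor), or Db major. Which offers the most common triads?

Db major

Triads of Gb major: Gb (I), Abm (ii), Bbm (iii), Cb (IV), Db (V), Ebm (vi), Fdim (vii°).
B minor (natural minor) shares 0: none.
G minor (natural minor) shares 0: none.
Db major shares 4: Gb, Bbm, Db, Ebm.
The most common triads (4) are shared with Db major.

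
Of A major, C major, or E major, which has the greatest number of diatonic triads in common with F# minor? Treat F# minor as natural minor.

A major

Triads of F# minor (natural minor): F# minor (i), G# diminished (ii°), A major (III), B minor (iv), C# minor (v), D major (VI), E major (VII).
A major shares 7: F#m, G#dim, A, Bm, C#m, D, E.
C major shares 0: none.
E major shares 4: F#m, A, C#m, E.
The most common triads (7) are shared with A major.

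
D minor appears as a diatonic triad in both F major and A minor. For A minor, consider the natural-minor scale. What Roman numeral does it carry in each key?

vi in F major; iv in A minor

The scale of F major is F G A B♭ C D E; D is degree 6, and the triad built there (D-F-A) is minor, so it is vi.
The scale of A minor (natural minor) is A B C D E F G; D is degree 4, and the triad built there (D-F-A) is minor, so it is iv.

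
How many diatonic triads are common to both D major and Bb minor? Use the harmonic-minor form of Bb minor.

0

Diatonic triads of D major: D (I), Em (ii), F#m (iii), G (IV), A (V), Bm (vi), C#dim (vii°).
Diatonic triads of Bb minor (harmonic minor): Bbm (i), Cdim (ii°), Dbaug (III+), Ebm (iv), F (V), Gb (VI), Adim (vii°).
No triad has the same root and quality in both keys.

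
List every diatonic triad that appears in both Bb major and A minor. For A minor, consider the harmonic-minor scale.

Dm, F

Triads in Bb major: Bb major (I), C minor (ii), D minor (iii), Eb major (IV), F major (V), G minor (vi), A diminished (vii°).
Triads in A minor (harmonic minor): A minor (i), B diminished (ii°), C augmented (III+), D minor (iv), E major (V), F major (VI), G# diminished (vii°).
Shared triads with their functions: D minor (iii in Bb major, iv in A minor); F major (V in Bb major, VI in A minor).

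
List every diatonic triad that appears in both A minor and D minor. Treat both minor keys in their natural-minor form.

Am, C, Dm, F

Triads in A minor (natural minor): A minor (i), B diminished (ii°), C major (III), D minor (iv), E minor (v), F major (VI), G major (VII).
Triads in D minor (natural minor): D minor (i), E diminished (ii°), F major (III), G minor (iv), A minor (v), Bb major (VI), C major (VII).
Shared triads with their functions: A minor (i in A minor, v in D minor); C major (III in A minor, VII in D minor); D minor (iv in A minor, i in D minor); F major (VI in A minor, III in D minor).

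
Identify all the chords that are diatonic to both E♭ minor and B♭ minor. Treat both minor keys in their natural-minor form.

Triads in E♭ minor (natural minor): E♭m (i), Fdim (ii°), G♭ (III), A♭m (iv), B♭m (v), C♭ (VI), D♭ (VII).
Triads in B♭ minor (natural minor): B♭m (i), Cdim (ii°), D♭ (III), E♭m (iv), Fm (v), G♭ (VI), A♭ (VII).
Shared triads with their functions: E♭m (i in E♭ minor, iv in B♭ minor); G♭ (III in E♭ minor, VI in B♭ minor); B♭m (v in E♭ minor, i in B♭ minor); D♭ (VII in E♭ minor, III in B♭ minor).

E♭m, G♭, B♭m, D♭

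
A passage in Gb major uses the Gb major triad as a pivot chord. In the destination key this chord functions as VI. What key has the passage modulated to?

The numeral VI denotes a major triad on scale degree 6. With Gb on degree 6, the tonic of the new key is Bb.
Degree 6 carries a major triad in minor keys, so the destination is Bb minor.
Check: the diatonic triads of Bb minor (natural minor) are Bbm (i), Cdim (ii°), Db (III), Ebm (iv), Fm (v), Gb (VI), Ab (VII) — Gb major is indeed VI.

Bb minor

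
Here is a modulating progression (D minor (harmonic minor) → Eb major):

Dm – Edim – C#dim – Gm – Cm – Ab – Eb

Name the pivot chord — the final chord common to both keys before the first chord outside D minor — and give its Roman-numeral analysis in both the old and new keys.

Gm — iv in D minor, iii in Eb major

Chords diatonic to D minor: Dm, Edim, Faug, Gm, A, Bb, C#dim.
Reading the progression, the first chord not in that set is Cm, so the modulation leaves D minor there.
The chord immediately before Cm is Gm, which is diatonic to both keys: iv in D minor and iii in Eb major.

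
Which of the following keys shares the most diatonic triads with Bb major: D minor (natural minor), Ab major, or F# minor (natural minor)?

D minor

Triads of Bb major: Bb (I), Cm (ii), Dm (iii), Eb (IV), F (V), Gm (vi), Adim (vii°).
D minor (natural minor) shares 4: Bb, Dm, F, Gm.
Ab major shares 2: Cm, Eb.
F# minor (natural minor) shares 0: none.
The most common triads (4) are shared with D minor.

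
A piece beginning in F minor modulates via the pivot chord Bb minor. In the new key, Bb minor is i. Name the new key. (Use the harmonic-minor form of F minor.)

The numeral i denotes a minor triad on scale degree 1. With Bb on degree 1, the tonic of the new key is Bb.
Degree 1 carries a minor triad in minor keys, so the destination is Bb minor.
Check: the diatonic triads of Bb minor (natural minor) are Bbm (i), Cdim (ii°), Db (III), Ebm (iv), Fm (v), Gb (VI), Ab (VII) — Bb minor is indeed i.

Bb minor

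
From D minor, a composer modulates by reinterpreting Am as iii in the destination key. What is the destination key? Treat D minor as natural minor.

F major

The numeral iii denotes a minor triad on scale degree 3. With A on degree 3, the tonic of the new key is F.
Degree 3 carries a minor triad in major keys, so the destination is F major.
Check: the diatonic triads of F major are F (I), Gm (ii), Am (iii), Bb (IV), C (V), Dm (vi), Edim (vii°) — Am is indeed iii.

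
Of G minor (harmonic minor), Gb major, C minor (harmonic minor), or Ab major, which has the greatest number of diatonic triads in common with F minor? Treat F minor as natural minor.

Ab major

Triads of F minor (natural minor): F minor (i), G diminished (ii°), Ab major (III), Bb minor (iv), C minor (v), Db major (VI), Eb major (VII).
G minor (harmonic minor) shares 2: Cm, Eb.
Gb major shares 2: Bbm, Db.
C minor (harmonic minor) shares 3: Fm, Ab, Cm.
Ab major shares 7: Fm, Gdim, Ab, Bbm, Cm, Db, Eb.
The most common triads (7) are shared with Ab major.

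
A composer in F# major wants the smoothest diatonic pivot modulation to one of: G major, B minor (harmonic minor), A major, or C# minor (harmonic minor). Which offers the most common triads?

B minor

Triads of F# major: F# major (I), G# minor (ii), A# minor (iii), B major (IV), C# major (V), D# minor (vi), E# diminished (vii°).
G major shares 0: none.
B minor (harmonic minor) shares 1: F#.
A major shares 0: none.
C# minor (harmonic minor) shares 0: none.
The most common triads (1) are shared with B minor.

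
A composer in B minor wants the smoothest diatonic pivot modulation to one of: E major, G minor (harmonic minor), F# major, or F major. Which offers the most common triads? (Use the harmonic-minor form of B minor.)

F# major

Triads of B minor (harmonic minor): B minor (i), C# diminished (ii°), D augmented (III+), E minor (iv), F# major (V), G major (VI), A# diminished (vii°).
E major shares 0: none.
G minor (harmonic minor) shares 0: none.
F# major shares 1: F#.
F major shares 0: none.
The most common triads (1) are shared with F# major.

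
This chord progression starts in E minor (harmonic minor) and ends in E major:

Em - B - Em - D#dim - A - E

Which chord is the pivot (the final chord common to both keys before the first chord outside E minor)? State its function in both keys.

D#dim — vii° in E minor, vii° in E major

Chords diatonic to E minor: Em, F#dim, Gaug, Am, B, C, D#dim.
Reading the progression, the first chord not in that set is A, so the modulation leaves E minor there.
The chord immediately before A is D#dim, which is diatonic to both keys: vii° in E minor and vii° in E major.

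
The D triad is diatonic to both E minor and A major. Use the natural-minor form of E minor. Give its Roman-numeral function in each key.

VII in E minor; IV in A major

The scale of E minor (natural minor) is E F# G A B C D; D is degree 7, and the triad built there (D-F#-A) is major, so it is VII.
The scale of A major is A B C# D E F# G#; D is degree 4, and the triad built there (D-F#-A) is major, so it is IV.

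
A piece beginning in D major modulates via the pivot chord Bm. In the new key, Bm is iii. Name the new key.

The numeral iii denotes a minor triad on scale degree 3. With B on degree 3, the tonic of the new key is G.
Degree 3 carries a minor triad in major keys, so the destination is G major.
Check: the diatonic triads of G major are G (I), Am (ii), Bm (iii), C (IV), D (V), Em (vi), F#dim (vii°) — Bm is indeed iii.

G major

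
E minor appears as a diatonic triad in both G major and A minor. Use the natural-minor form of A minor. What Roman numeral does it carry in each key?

vi in G major; v in A minor

The scale of G major is G A B C D E F♯; E is degree 6, and the triad built there (E-G-B) is minor, so it is vi.
The scale of A minor (natural minor) is A B C D E F G; E is degree 5, and the triad built there (E-G-B) is minor, so it is v.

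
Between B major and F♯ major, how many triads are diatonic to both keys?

Diatonic triads of B major: B (I), C♯m (ii), D♯m (iii), E (IV), F♯ (V), G♯m (vi), A♯dim (vii°).
Diatonic triads of F♯ major: F♯ (I), G♯m (ii), A♯m (iii), B (IV), C♯ (V), D♯m (vi), E♯dim (vii°).
Matching root and quality in both lists: B, D♯m, F♯, G♯m.
That gives 4 common triads.

4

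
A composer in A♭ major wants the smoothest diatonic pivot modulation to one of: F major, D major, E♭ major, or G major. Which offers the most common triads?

E♭ major

Triads of A♭ major: A♭ (I), B♭m (ii), Cm (iii), D♭ (IV), E♭ (V), Fm (vi), Gdim (vii°).
F major shares 0: none.
D major shares 0: none.
E♭ major shares 4: A♭, Cm, E♭, Fm.
G major shares 0: none.
The most common triads (4) are shared with E♭ major.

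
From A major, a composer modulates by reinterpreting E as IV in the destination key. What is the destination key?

The numeral IV denotes a major triad on scale degree 4. With E on degree 4, the tonic of the new key is B.
Degree 4 carries a major triad in major keys, so the destination is B major.
Check: the diatonic triads of B major are B (I), C#m (ii), D#m (iii), E (IV), F# (V), G#m (vi), A#dim (vii°) — E is indeed IV.

B major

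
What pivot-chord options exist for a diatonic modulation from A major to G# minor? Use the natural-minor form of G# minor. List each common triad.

Triads in A major: A (I), Bm (ii), C#m (iii), D (IV), E (V), F#m (vi), G#dim (vii°).
Triads in G# minor (natural minor): G#m (i), A#dim (ii°), B (III), C#m (iv), D#m (v), E (VI), F# (VII).
Shared triads with their functions: C#m (iii in A major, iv in G# minor); E (V in A major, VI in G# minor).

C#m, E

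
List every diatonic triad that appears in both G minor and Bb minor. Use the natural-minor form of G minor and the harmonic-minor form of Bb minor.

Triads in G minor (natural minor): Gm (i), Adim (ii°), Bb (III), Cm (iv), Dm (v), Eb (VI), F (VII).
Triads in Bb minor (harmonic minor): Bbm (i), Cdim (ii°), Dbaug (III+), Ebm (iv), F (V), Gb (VI), Adim (vii°).
Shared triads with their functions: Adim (ii° in G minor, vii° in Bb minor); F (VII in G minor, V in Bb minor).

Adim, F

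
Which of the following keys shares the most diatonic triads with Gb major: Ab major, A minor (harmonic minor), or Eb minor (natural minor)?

Triads of Gb major: Gb (I), Abm (ii), Bbm (iii), Cb (IV), Db (V), Ebm (vi), Fdim (vii°).
Ab major shares 2: Bbm, Db.
A minor (harmonic minor) shares 0: none.
Eb minor (natural minor) shares 7: Gb, Abm, Bbm, Cb, Db, Ebm, Fdim.
The most common triads (7) are shared with Eb minor.

Eb minor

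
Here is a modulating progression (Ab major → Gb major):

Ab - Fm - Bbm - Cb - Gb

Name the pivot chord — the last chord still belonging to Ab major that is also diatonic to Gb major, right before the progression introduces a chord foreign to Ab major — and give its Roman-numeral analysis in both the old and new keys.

Chords diatonic to Ab major: Ab, Bbm, Cm, Db, Eb, Fm, Gdim.
Reading the progression, the first chord not in that set is Cb, so the modulation leaves Ab major there.
The chord immediately before Cb is Bbm, which is diatonic to both keys: ii in Ab major and iii in Gb major.

Bbm — ii in Ab major, iii in Gb major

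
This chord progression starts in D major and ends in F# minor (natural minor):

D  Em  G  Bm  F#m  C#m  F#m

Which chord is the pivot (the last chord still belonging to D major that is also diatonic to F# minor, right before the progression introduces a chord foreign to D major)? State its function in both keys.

Chords diatonic to D major: D, Em, F#m, G, A, Bm, C#dim.
Reading the progression, the first chord not in that set is C#m, so the modulation leaves D major there.
The chord immediately before C#m is F#m, which is diatonic to both keys: iii in D major and i in F# minor.

F#m — iii in D major, i in F# minor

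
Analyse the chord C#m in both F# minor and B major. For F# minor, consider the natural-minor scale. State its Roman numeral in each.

v in F# minor; ii in B major

The scale of F# minor (natural minor) is F# G# A B C# D E; C# is degree 5, and the triad built there (C#-E-G#) is minor, so it is v.
The scale of B major is B C# D# E F# G# A#; C# is degree 2, and the triad built there (C#-E-G#) is minor, so it is ii.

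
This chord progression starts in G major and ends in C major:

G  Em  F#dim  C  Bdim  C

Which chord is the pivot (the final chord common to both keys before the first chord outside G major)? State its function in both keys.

Chords diatonic to G major: G, Am, Bm, C, D, Em, F#dim.
Reading the progression, the first chord not in that set is Bdim, so the modulation leaves G major there.
The chord immediately before Bdim is C, which is diatonic to both keys: IV in G major and I in C major.

C — IV in G major, I in C major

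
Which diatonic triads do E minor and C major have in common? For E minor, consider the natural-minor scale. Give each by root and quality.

Em, G, Am, C

Triads in E minor (natural minor): E minor (i), F# diminished (ii°), G major (III), A minor (iv), B minor (v), C major (VI), D major (VII).
Triads in C major: C major (I), D minor (ii), E minor (iii), F major (IV), G major (V), A minor (vi), B diminished (vii°).
Shared triads with their functions: E minor (i in E minor, iii in C major); G major (III in E minor, V in C major); A minor (iv in E minor, vi in C major); C major (VI in E minor, I in C major).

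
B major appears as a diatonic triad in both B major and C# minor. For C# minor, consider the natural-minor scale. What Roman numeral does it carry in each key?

The scale of B major is B C# D# E F# G# A#; B is degree 1, and the triad built there (B-D#-F#) is major, so it is I.
The scale of C# minor (natural minor) is C# D# E F# G# A B; B is degree 7, and the triad built there (B-D#-F#) is major, so it is VII.

I in B major; VII in C# minor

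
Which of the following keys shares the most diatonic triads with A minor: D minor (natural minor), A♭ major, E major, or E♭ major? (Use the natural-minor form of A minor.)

Triads of A minor (natural minor): A minor (i), B diminished (ii°), C major (III), D minor (iv), E minor (v), F major (VI), G major (VII).
D minor (natural minor) shares 4: Am, C, Dm, F.
A♭ major shares 0: none.
E major shares 0: none.
E♭ major shares 0: none.
The most common triads (4) are shared with D minor.

D minor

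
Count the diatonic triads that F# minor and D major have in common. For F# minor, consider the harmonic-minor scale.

Diatonic triads of F# minor (harmonic minor): F# minor (i), G# diminished (ii°), A augmented (III+), B minor (iv), C# major (V), D major (VI), E# diminished (vii°).
Diatonic triads of D major: D major (I), E minor (ii), F# minor (iii), G major (IV), A major (V), B minor (vi), C# diminished (vii°).
Matching root and quality in both lists: F# minor, B minor, D major.
That gives 3 common triads.

3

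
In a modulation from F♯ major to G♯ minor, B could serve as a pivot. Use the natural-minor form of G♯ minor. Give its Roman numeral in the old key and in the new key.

IV in F♯ major; III in G♯ minor

The scale of F♯ major is F♯ G♯ A♯ B C♯ D♯ E♯; B is degree 4, and the triad built there (B-D♯-F♯) is major, so it is IV.
The scale of G♯ minor (natural minor) is G♯ A♯ B C♯ D♯ E F♯; B is degree 3, and the triad built there (B-D♯-F♯) is major, so it is III.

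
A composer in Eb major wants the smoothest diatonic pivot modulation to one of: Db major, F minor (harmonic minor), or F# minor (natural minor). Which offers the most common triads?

Triads of Eb major: Eb (I), Fm (ii), Gm (iii), Ab (IV), Bb (V), Cm (vi), Ddim (vii°).
Db major shares 2: Fm, Ab.
F minor (harmonic minor) shares 1: Fm.
F# minor (natural minor) shares 0: none.
The most common triads (2) are shared with Db major.

Db major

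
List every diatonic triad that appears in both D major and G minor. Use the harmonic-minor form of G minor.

D

Triads in D major: D (I), Em (ii), F#m (iii), G (IV), A (V), Bm (vi), C#dim (vii°).
Triads in G minor (harmonic minor): Gm (i), Adim (ii°), Bbaug (III+), Cm (iv), D (V), Eb (VI), F#dim (vii°).
Shared triads with their functions: D (I in D major, V in G minor).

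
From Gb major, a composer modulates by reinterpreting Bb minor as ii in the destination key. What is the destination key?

Ab major

The numeral ii denotes a minor triad on scale degree 2. With Bb on degree 2, the tonic of the new key is Ab.
Degree 2 carries a minor triad in major keys, so the destination is Ab major.
Check: the diatonic triads of Ab major are Ab (I), Bbm (ii), Cm (iii), Db (IV), Eb (V), Fm (vi), Gdim (vii°) — Bb minor is indeed ii.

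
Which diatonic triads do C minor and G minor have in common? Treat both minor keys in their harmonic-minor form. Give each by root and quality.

Triads in C minor (harmonic minor): C minor (i), D diminished (ii°), Eb augmented (III+), F minor (iv), G major (V), Ab major (VI), B diminished (vii°).
Triads in G minor (harmonic minor): G minor (i), A diminished (ii°), Bb augmented (III+), C minor (iv), D major (V), Eb major (VI), F# diminished (vii°).
Shared triads with their functions: C minor (i in C minor, iv in G minor).

Cm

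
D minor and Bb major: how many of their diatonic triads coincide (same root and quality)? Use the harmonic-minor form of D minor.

Diatonic triads of D minor (harmonic minor): Dm (i), Edim (ii°), Faug (III+), Gm (iv), A (V), Bb (VI), C#dim (vii°).
Diatonic triads of Bb major: Bb (I), Cm (ii), Dm (iii), Eb (IV), F (V), Gm (vi), Adim (vii°).
Matching root and quality in both lists: Dm, Gm, Bb.
That gives 3 common triads.

3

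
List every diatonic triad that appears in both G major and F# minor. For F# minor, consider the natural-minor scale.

Triads in G major: G major (I), A minor (ii), B minor (iii), C major (IV), D major (V), E minor (vi), F# diminished (vii°).
Triads in F# minor (natural minor): F# minor (i), G# diminished (ii°), A major (III), B minor (iv), C# minor (v), D major (VI), E major (VII).
Shared triads with their functions: B minor (iii in G major, iv in F# minor); D major (V in G major, VI in F# minor).

Bm, D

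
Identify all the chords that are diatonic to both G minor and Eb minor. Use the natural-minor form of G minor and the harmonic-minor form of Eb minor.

Triads in G minor (natural minor): G minor (i), A diminished (ii°), Bb major (III), C minor (iv), D minor (v), Eb major (VI), F major (VII).
Triads in Eb minor (harmonic minor): Eb minor (i), F diminished (ii°), Gb augmented (III+), Ab minor (iv), Bb major (V), Cb major (VI), D diminished (vii°).
Shared triads with their functions: Bb major (III in G minor, V in Eb minor).

Bb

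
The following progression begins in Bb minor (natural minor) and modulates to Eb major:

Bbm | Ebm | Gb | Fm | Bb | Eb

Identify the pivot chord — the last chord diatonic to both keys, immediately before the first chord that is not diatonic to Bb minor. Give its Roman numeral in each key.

Chords diatonic to Bb minor: Bbm, Cdim, Db, Ebm, Fm, Gb, Ab.
Reading the progression, the first chord not in that set is Bb, so the modulation leaves Bb minor there.
The chord immediately before Bb is Fm, which is diatonic to both keys: v in Bb minor and ii in Eb major.

Fm — v in Bb minor, ii in Eb major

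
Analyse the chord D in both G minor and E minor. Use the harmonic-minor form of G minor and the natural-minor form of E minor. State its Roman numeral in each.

V in G minor; VII in E minor

The scale of G minor (harmonic minor) is G A B♭ C D E♭ F♯; D is degree 5, and the triad built there (D-F♯-A) is major, so it is V.
The scale of E minor (natural minor) is E F♯ G A B C D; D is degree 7, and the triad built there (D-F♯-A) is major, so it is VII.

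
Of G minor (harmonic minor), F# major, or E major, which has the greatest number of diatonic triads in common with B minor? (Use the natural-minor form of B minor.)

Triads of B minor (natural minor): Bm (i), C#dim (ii°), D (III), Em (iv), F#m (v), G (VI), A (VII).
G minor (harmonic minor) shares 1: D.
F# major shares 0: none.
E major shares 2: F#m, A.
The most common triads (2) are shared with E major.

E major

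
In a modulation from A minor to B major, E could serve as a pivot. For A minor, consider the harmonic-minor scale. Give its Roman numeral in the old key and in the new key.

The scale of A minor (harmonic minor) is A B C D E F G#; E is degree 5, and the triad built there (E-G#-B) is major, so it is V.
The scale of B major is B C# D# E F# G# A#; E is degree 4, and the triad built there (E-G#-B) is major, so it is IV.

V in A minor; IV in B major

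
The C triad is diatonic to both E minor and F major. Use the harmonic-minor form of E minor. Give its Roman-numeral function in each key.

VI in E minor; V in F major

The scale of E minor (harmonic minor) is E F# G A B C D#; C is degree 6, and the triad built there (C-E-G) is major, so it is VI.
The scale of F major is F G A Bb C D E; C is degree 5, and the triad built there (C-E-G) is major, so it is V.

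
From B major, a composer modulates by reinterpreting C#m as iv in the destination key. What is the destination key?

G# minor

The numeral iv denotes a minor triad on scale degree 4. With C# on degree 4, the tonic of the new key is G#.
Degree 4 carries a minor triad in minor keys, so the destination is G# minor.
Check: the diatonic triads of G# minor (natural minor) are G#m (i), A#dim (ii°), B (III), C#m (iv), D#m (v), E (VI), F# (VII) — C#m is indeed iv.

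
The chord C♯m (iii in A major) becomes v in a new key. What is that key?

The numeral v denotes a minor triad on scale degree 5. With C♯ on degree 5, the tonic of the new key is F♯.
Degree 5 carries a minor triad in natural-minor keys, so the destination is F♯ minor.
Check: the diatonic triads of F♯ minor (natural minor) are F♯m (i), G♯dim (ii°), A (III), Bm (iv), C♯m (v), D (VI), E (VII) — C♯m is indeed v.

F♯ minor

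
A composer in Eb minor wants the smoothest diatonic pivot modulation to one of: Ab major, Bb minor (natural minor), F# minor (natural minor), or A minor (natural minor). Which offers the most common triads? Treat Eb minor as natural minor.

Bb minor

Triads of Eb minor (natural minor): Eb minor (i), F diminished (ii°), Gb major (III), Ab minor (iv), Bb minor (v), Cb major (VI), Db major (VII).
Ab major shares 2: Bbm, Db.
Bb minor (natural minor) shares 4: Ebm, Gb, Bbm, Db.
F# minor (natural minor) shares 0: none.
A minor (natural minor) shares 0: none.
The most common triads (4) are shared with Bb minor.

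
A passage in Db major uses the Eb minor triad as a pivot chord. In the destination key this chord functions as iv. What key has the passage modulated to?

The numeral iv denotes a minor triad on scale degree 4. With Eb on degree 4, the tonic of the new key is Bb.
Degree 4 carries a minor triad in minor keys, so the destination is Bb minor.
Check: the diatonic triads of Bb minor (natural minor) are Bbm (i), Cdim (ii°), Db (III), Ebm (iv), Fm (v), Gb (VI), Ab (VII) — Eb minor is indeed iv.

Bb minor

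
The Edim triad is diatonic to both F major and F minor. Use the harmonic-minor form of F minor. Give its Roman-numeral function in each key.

vii° in F major; vii° in F minor

The scale of F major is F G A Bb C D E; E is degree 7, and the triad built there (E-G-Bb) is diminished, so it is vii°.
The scale of F minor (harmonic minor) is F G Ab Bb C Db E; E is degree 7, and the triad built there (E-G-Bb) is diminished, so it is vii°.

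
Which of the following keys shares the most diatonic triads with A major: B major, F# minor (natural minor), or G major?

F# minor

Triads of A major: A (I), Bm (ii), C#m (iii), D (IV), E (V), F#m (vi), G#dim (vii°).
B major shares 2: C#m, E.
F# minor (natural minor) shares 7: A, Bm, C#m, D, E, F#m, G#dim.
G major shares 2: Bm, D.
The most common triads (7) are shared with F# minor.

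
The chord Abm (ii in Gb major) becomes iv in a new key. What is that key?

The numeral iv denotes a minor triad on scale degree 4. With Ab on degree 4, the tonic of the new key is Eb.
Degree 4 carries a minor triad in minor keys, so the destination is Eb minor.
Check: the diatonic triads of Eb minor (natural minor) are Ebm (i), Fdim (ii°), Gb (III), Abm (iv), Bbm (v), Cb (VI), Db (VII) — Abm is indeed iv.

Eb minor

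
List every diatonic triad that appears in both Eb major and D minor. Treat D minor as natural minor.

Gm, Bb

Triads in Eb major: Eb major (I), F minor (ii), G minor (iii), Ab major (IV), Bb major (V), C minor (vi), D diminished (vii°).
Triads in D minor (natural minor): D minor (i), E diminished (ii°), F major (III), G minor (iv), A minor (v), Bb major (VI), C major (VII).
Shared triads with their functions: G minor (iii in Eb major, iv in D minor); Bb major (V in Eb major, VI in D minor).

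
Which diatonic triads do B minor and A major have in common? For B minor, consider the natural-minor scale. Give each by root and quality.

Bm, D, F♯m, A

Triads in B minor (natural minor): B minor (i), C♯ diminished (ii°), D major (III), E minor (iv), F♯ minor (v), G major (VI), A major (VII).
Triads in A major: A major (I), B minor (ii), C♯ minor (iii), D major (IV), E major (V), F♯ minor (vi), G♯ diminished (vii°).
Shared triads with their functions: B minor (i in B minor, ii in A major); D major (III in B minor, IV in A major); F♯ minor (v in B minor, vi in A major); A major (VII in B minor, I in A major).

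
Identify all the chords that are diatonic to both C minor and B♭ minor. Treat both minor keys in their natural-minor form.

Fm, A♭

Triads in C minor (natural minor): Cm (i), Ddim (ii°), E♭ (III), Fm (iv), Gm (v), A♭ (VI), B♭ (VII).
Triads in B♭ minor (natural minor): B♭m (i), Cdim (ii°), D♭ (III), E♭m (iv), Fm (v), G♭ (VI), A♭ (VII).
Shared triads with their functions: Fm (iv in C minor, v in B♭ minor); A♭ (VI in C minor, VII in B♭ minor).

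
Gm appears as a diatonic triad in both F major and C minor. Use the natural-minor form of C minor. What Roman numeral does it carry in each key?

The scale of F major is F G A Bb C D E; G is degree 2, and the triad built there (G-Bb-D) is minor, so it is ii.
The scale of C minor (natural minor) is C D Eb F G Ab Bb; G is degree 5, and the triad built there (G-Bb-D) is minor, so it is v.

ii in F major; v in C minor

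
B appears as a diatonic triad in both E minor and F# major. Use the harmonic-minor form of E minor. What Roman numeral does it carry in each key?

V in E minor; IV in F# major

The scale of E minor (harmonic minor) is E F# G A B C D#; B is degree 5, and the triad built there (B-D#-F#) is major, so it is V.
The scale of F# major is F# G# A# B C# D# E#; B is degree 4, and the triad built there (B-D#-F#) is major, so it is IV.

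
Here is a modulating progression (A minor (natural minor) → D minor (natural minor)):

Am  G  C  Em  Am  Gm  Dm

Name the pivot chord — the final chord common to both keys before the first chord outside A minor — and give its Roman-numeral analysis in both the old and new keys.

Am — i in A minor, v in D minor

Chords diatonic to A minor: Am, Bdim, C, Dm, Em, F, G.
Reading the progression, the first chord not in that set is Gm, so the modulation leaves A minor there.
The chord immediately before Gm is Am, which is diatonic to both keys: i in A minor and v in D minor.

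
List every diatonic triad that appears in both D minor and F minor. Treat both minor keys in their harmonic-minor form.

Edim

Triads in D minor (harmonic minor): Dm (i), Edim (ii°), Faug (III+), Gm (iv), A (V), Bb (VI), C#dim (vii°).
Triads in F minor (harmonic minor): Fm (i), Gdim (ii°), Abaug (III+), Bbm (iv), C (V), Db (VI), Edim (vii°).
Shared triads with their functions: Edim (ii° in D minor, vii° in F minor).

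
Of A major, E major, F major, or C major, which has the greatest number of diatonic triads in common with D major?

A major

Triads of D major: D (I), Em (ii), F♯m (iii), G (IV), A (V), Bm (vi), C♯dim (vii°).
A major shares 4: D, F♯m, A, Bm.
E major shares 2: F♯m, A.
F major shares 0: none.
C major shares 2: Em, G.
The most common triads (4) are shared with A major.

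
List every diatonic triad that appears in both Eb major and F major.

Triads in Eb major: Eb major (I), F minor (ii), G minor (iii), Ab major (IV), Bb major (V), C minor (vi), D diminished (vii°).
Triads in F major: F major (I), G minor (ii), A minor (iii), Bb major (IV), C major (V), D minor (vi), E diminished (vii°).
Shared triads with their functions: G minor (iii in Eb major, ii in F major); Bb major (V in Eb major, IV in F major).

Gm, Bb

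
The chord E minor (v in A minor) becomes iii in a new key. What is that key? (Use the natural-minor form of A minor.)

The numeral iii denotes a minor triad on scale degree 3. With E on degree 3, the tonic of the new key is C.
Degree 3 carries a minor triad in major keys, so the destination is C major.
Check: the diatonic triads of C major are C (I), Dm (ii), Em (iii), F (IV), G (V), Am (vi), Bdim (vii°) — E minor is indeed iii.

C major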